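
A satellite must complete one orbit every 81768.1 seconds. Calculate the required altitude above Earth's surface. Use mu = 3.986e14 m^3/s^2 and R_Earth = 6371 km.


T = 81768.1 s
r = (mu*T^2/(4*pi^2))^(1/3) = (3.986e14 * 81768.1^2 / (4*pi^2))^(1/3)
r = 4.0717564e+07 m = 40717.5642 km
alt = r - R_E = 40717.5642 - 6371 = 34346.5642 km

34346.5642 km


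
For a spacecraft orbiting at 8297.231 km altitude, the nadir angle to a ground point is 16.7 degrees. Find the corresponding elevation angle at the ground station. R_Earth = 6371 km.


r = R_E + alt = 14668.2310 km
Law of sines in the satellite / Earth-center / ground-point triangle:
  sin(nadir)/R_E = sin(90 + el)/r  =>  cos(el) = (r/R_E)*sin(nadir)
cos(el) = (14668.2310 / 6371.0000) * sin(16.7 deg) = 0.6616027
el = arccos(0.6616027) = 48.5778 deg
(Earth-central angle = 90 - nadir - el = 24.7222 deg)

48.5778 degrees


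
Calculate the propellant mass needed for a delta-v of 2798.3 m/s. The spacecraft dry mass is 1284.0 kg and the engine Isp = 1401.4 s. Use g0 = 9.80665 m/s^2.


ve = Isp * g0 = 1401.4 * 9.80665 = 13743.039310 m/s
mass ratio = exp(dv/ve) = exp(2798.3/13743.039310) = 1.22582711
m_prop = m_dry * (mr - 1) = 1284.0 * (1.22582711 - 1)
m_prop = 289.9620 kg

289.9620 kg


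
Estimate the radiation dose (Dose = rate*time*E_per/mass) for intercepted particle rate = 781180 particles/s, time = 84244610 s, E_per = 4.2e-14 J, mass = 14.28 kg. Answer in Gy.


Total energy deposited = rate * time * E_per
  = 781180 * 84244610 * 4.2e-14 = 2.7640 J
Dose = E_total / mass = 2.7640 / 14.28
Dose = 0.1935594 Gy

0.1936 Gy


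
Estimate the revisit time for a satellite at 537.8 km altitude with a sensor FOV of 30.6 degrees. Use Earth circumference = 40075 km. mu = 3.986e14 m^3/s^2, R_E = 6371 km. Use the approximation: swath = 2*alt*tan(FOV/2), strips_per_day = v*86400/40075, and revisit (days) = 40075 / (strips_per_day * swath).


swath = 2*537.8*tan(0.2670354) = 294.2509 km
v = sqrt(mu/r) = 7595.6918 m/s = 7.5957 km/s
strips/day = v*86400/40075 = 7.5957*86400/40075 = 16.3760
coverage/day = strips * swath = 16.3760 * 294.2509 = 4818.6490 km
revisit = 40075 / 4818.6490 = 8.3166 days

8.3166 days


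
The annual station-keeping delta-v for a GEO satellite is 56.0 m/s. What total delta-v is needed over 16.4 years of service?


dV = rate * years = 56.0 * 16.4
dV = 918.4000 m/s

918.4000 m/s


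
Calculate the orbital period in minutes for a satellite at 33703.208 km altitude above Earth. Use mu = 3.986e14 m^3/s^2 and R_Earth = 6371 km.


r = 40074.2080 km = 4.0074208e+07 m
T = 2*pi*sqrt(r^3/mu) = 2*pi*sqrt(6.435686e+22 / 3.986e14)
T = 79837.8151 s = 1330.6303 min

1330.6303 minutes


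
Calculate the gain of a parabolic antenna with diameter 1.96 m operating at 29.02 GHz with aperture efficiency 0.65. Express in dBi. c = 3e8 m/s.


lambda = c/f = 3e8 / 2.902e+10 = 0.0103377 m
G = eta*(pi*D/lambda)^2 = 0.65*(pi*1.96/0.0103377)^2
G = 230609.6897 (linear)
G = 10*log10(230609.6897) = 53.6288 dBi

53.6288 dBi


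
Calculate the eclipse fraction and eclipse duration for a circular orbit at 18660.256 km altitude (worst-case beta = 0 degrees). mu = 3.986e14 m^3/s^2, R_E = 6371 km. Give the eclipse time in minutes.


r = 25031.2560 km
T = 656.8768 min
Eclipse fraction = arcsin(R_E/r)/pi = arcsin(6371.0000/25031.2560)/pi
= arcsin(0.2545218)/pi = 0.08191806
Eclipse duration = 0.08191806 * 656.8768 = 53.8101 min

53.8101 minutes


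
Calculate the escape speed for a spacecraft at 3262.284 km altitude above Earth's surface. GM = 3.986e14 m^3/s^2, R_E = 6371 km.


r = 6371.0 + 3262.284 = 9633.2840 km = 9.633284e+06 m
v_esc = sqrt(2*mu/r) = sqrt(2*3.986e14 / 9.633284e+06)
v_esc = 9096.9637 m/s = 9.0970 km/s

9.0970 km/s


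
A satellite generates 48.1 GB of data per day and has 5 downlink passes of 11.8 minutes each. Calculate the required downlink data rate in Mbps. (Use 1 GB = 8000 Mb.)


total contact time = 5 * 11.8 * 60 = 3540.0000 s
data = 48.1 GB = 384800.0000 Mb
rate = 384800.0000 / 3540.0000 = 108.7006 Mbps

108.7006 Mbps


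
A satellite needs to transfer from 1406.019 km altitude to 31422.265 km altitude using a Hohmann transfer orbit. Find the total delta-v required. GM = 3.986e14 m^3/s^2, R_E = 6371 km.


r1 = 7777.0190 km = 7.777019e+06 m
r2 = 37793.2650 km = 3.7793265e+07 m
dv1 = sqrt(mu/r1)*(sqrt(2*r2/(r1+r2)) - 1) = 2061.1050 m/s
dv2 = sqrt(mu/r2)*(1 - sqrt(2*r1/(r1+r2))) = 1350.2650 m/s
total dv = |dv1| + |dv2| = 2061.1050 + 1350.2650 = 3411.3700 m/s = 3.4114 km/s

3.4114 km/s


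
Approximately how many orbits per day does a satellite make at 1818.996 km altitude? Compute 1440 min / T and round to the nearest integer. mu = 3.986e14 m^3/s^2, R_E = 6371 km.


r = 8.189996e+06 m
T = 2*pi*sqrt(r^3/mu) = 7376.2692 s = 122.9378 min
revs/day = 1440 / 122.9378 = 11.7132
Rounded: 12 revolutions per day

12 revolutions per day


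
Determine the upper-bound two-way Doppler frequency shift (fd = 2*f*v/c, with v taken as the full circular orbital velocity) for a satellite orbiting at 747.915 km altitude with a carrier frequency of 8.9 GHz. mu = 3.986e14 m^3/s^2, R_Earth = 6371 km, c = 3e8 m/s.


r = 7.118915e+06 m
v = sqrt(mu/r) = 7482.7587 m/s (worst-case radial velocity)
f = 8.9 GHz = 8.9e+09 Hz
fd = 2*f*v/c = 2*8.9e+09*7482.7587/3.0e+08
fd = 443977.0192 Hz

443977.0192 Hz


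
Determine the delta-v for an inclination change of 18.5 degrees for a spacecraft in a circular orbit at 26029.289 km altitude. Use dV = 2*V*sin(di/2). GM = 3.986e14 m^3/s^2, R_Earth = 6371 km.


r = 32400.2890 km = 3.2400289e+07 m
V = sqrt(mu/r) = 3507.4719 m/s
di = 18.5 deg = 0.3228859 rad
dV = 2*V*sin(di/2) = 2*3507.4719*sin(0.161443)
dV = 1127.6001 m/s = 1.1276 km/s

1.1276 km/s


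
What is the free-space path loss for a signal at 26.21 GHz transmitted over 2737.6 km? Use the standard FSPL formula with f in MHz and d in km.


f = 26.21 GHz = 26210.0000 MHz
d = 2737.6 km
FSPL = 32.44 + 20*log10(26210.0000) + 20*log10(2737.6)
FSPL = 32.44 + 88.3693 + 68.7474
FSPL = 189.5567 dB

189.5567 dB


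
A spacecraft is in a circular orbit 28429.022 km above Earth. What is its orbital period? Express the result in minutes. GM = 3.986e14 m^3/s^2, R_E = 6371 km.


r = 34800.0220 km = 3.4800022e+07 m
T = 2*pi*sqrt(r^3/mu) = 2*pi*sqrt(4.2144272e+22 / 3.986e14)
T = 64607.1374 s = 1076.7856 min

1076.7856 minutes


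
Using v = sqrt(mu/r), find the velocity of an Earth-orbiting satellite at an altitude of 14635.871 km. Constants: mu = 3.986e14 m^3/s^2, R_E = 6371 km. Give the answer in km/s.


r = R_E + alt = 6371.0 + 14635.871 = 21006.8710 km = 2.1006871e+07 m
v = sqrt(mu/r) = sqrt(3.986e14 / 2.1006871e+07) = 4356.0009 m/s = 4.3560 km/s

4.3560 km/s


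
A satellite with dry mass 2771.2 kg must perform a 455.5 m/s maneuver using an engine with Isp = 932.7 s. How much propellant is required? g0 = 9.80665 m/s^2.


ve = Isp * g0 = 932.7 * 9.80665 = 9146.662455 m/s
mass ratio = exp(dv/ve) = exp(455.5/9146.662455) = 1.05106043
m_prop = m_dry * (mr - 1) = 2771.2 * (1.05106043 - 1)
m_prop = 141.4987 kg

141.4987 kg


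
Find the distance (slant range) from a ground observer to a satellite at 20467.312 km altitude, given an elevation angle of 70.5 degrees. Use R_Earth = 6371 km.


h = 20467.312 km, el = 70.5 deg
d = -R_E*sin(el) + sqrt((R_E*sin(el))^2 + 2*R_E*h + h^2)
d = -6371.0000*sin(1.2305) + sqrt((6371.0000*0.9426415)^2 + 2*6371.0000*20467.312 + 20467.312^2)
d = 20748.3506 km

20748.3506 km


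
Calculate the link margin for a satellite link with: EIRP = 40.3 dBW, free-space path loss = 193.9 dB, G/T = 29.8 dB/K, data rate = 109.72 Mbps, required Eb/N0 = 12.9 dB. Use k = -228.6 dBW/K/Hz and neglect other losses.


C/N0 = EIRP - FSPL + G/T - k = 40.3 - 193.9 + 29.8 - (-228.6)
C/N0 = 104.8000 dB-Hz
R_b = 109.72 Mbps = 1.0972e+08 bps -> 10*log10(R_b) = 80.4029 dB-Hz
Eb/N0 = C/N0 - 10*log10(R_b) = 104.8000 - 80.4029 = 24.3971 dB
Margin = Eb/N0 - Eb/N0_req = 24.3971 - 12.9 = 11.4971 dB (link closes)

11.4971 dB


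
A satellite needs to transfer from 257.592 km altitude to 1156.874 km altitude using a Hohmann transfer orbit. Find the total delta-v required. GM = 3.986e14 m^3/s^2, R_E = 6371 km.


r1 = 6628.5920 km = 6.628592e+06 m
r2 = 7527.8740 km = 7.527874e+06 m
dv1 = sqrt(mu/r1)*(sqrt(2*r2/(r1+r2)) - 1) = 242.5106 m/s
dv2 = sqrt(mu/r2)*(1 - sqrt(2*r1/(r1+r2))) = 234.9151 m/s
total dv = |dv1| + |dv2| = 242.5106 + 234.9151 = 477.4257 m/s = 0.4774257 km/s

0.4774 km/s


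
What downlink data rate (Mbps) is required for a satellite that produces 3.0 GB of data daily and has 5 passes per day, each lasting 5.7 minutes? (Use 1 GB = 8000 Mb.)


total contact time = 5 * 5.7 * 60 = 1710.0000 s
data = 3.0 GB = 24000.0000 Mb
rate = 24000.0000 / 1710.0000 = 14.0351 Mbps

14.0351 Mbps


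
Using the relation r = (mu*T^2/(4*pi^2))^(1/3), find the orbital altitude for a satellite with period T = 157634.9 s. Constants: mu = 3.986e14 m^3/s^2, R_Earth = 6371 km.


T = 157634.9 s
r = (mu*T^2/(4*pi^2))^(1/3) = (3.986e14 * 157634.9^2 / (4*pi^2))^(1/3)
r = 6.3070669e+07 m = 63070.6688 km
alt = r - R_E = 63070.6688 - 6371 = 56699.6688 km

56699.6688 km


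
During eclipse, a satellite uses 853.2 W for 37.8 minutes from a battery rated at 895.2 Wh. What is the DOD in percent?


E_used = P * t / 60 = 853.2 * 37.8 / 60 = 537.5160 Wh
DOD = E_used / E_total * 100 = 537.5160 / 895.2 * 100
DOD = 60.0442 %

60.0442 %


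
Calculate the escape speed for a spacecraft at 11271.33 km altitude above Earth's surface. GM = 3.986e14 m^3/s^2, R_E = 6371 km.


r = 6371.0 + 11271.33 = 17642.3300 km = 1.764233e+07 m
v_esc = sqrt(2*mu/r) = sqrt(2*3.986e14 / 1.764233e+07)
v_esc = 6722.1109 m/s = 6.7221 km/s

6.7221 km/s


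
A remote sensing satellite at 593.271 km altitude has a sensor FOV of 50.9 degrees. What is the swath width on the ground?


FOV = 50.9 deg = 0.8883726 rad
swath = 2 * alt * tan(FOV/2) = 2 * 593.271 * tan(0.4441863)
swath = 2 * 593.271 * 0.4759048
swath = 564.6810 km

564.6810 km


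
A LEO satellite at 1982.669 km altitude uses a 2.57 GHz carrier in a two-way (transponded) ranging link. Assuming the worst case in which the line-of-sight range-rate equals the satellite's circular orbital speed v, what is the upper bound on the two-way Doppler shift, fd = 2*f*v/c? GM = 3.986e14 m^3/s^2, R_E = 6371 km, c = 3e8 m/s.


r = 8.353669e+06 m
v = sqrt(mu/r) = 6907.6451 m/s (worst-case radial velocity)
f = 2.57 GHz = 2.57e+09 Hz
fd = 2*f*v/c = 2*2.57e+09*6907.6451/3.0e+08
fd = 118350.9859 Hz

118350.9859 Hz


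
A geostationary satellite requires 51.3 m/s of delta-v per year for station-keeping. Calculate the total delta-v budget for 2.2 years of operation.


dV = rate * years = 51.3 * 2.2
dV = 112.8600 m/s

112.8600 m/s


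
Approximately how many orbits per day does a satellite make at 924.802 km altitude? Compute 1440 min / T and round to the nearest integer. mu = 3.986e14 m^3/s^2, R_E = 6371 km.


r = 7.295802e+06 m
T = 2*pi*sqrt(r^3/mu) = 6201.8432 s = 103.3641 min
revs/day = 1440 / 103.3641 = 13.9313
Rounded: 14 revolutions per day

14 revolutions per day


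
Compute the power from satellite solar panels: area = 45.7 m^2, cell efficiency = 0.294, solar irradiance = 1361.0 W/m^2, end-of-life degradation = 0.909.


P = area * eta * S * degradation
P = 45.7 * 0.294 * 1361.0 * 0.909
P = 16622.0865 W

16622.0865 W


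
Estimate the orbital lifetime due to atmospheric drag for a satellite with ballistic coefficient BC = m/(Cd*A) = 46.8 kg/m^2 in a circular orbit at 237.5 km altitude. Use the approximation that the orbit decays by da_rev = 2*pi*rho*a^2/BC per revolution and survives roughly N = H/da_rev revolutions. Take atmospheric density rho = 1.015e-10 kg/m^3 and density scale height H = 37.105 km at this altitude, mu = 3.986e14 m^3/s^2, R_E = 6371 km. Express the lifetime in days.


a = R_E + alt = 6608.5000 km = 6.6085e+06 m
da_rev = 2*pi*rho*a^2/BC = 2*pi*1.015e-10*(6.6085e+06)^2/46.8 = 595.121782 m per revolution
N = H/da_rev = 37105.0000 m / 595.121782 m = 62.3486 revolutions
P = 2*pi*sqrt(a^3/mu) = 5346.4507 s
lifetime = N*P = 62.3486 * 5346.4507 = 333343.6238 s = 3.8581 days

3.8581 days


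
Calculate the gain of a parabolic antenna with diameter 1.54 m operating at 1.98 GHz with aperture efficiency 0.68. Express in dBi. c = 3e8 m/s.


lambda = c/f = 3e8 / 1.98e+09 = 0.1515152 m
G = eta*(pi*D/lambda)^2 = 0.68*(pi*1.54/0.1515152)^2
G = 693.3268 (linear)
G = 10*log10(693.3268) = 28.4094 dBi

28.4094 dBi


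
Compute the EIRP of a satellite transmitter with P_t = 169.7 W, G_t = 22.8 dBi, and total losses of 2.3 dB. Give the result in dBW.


Pt = 169.7 W = 22.2968 dBW
EIRP = Pt_dBW + Gt - losses = 22.2968 + 22.8 - 2.3 = 42.7968 dBW

42.7968 dBW


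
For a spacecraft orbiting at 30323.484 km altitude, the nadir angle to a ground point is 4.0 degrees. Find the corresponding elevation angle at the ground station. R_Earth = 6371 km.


r = R_E + alt = 36694.4840 km
Law of sines in the satellite / Earth-center / ground-point triangle:
  sin(nadir)/R_E = sin(90 + el)/r  =>  cos(el) = (r/R_E)*sin(nadir)
cos(el) = (36694.4840 / 6371.0000) * sin(4.0 deg) = 0.4017702
el = arccos(0.4017702) = 66.3111 deg
(Earth-central angle = 90 - nadir - el = 19.6889 deg)

66.3111 degrees


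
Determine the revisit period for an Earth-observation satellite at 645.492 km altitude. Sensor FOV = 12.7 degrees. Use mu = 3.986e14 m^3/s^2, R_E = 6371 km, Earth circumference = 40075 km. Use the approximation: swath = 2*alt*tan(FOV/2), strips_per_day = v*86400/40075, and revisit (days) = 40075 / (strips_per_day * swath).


swath = 2*645.492*tan(0.1108284) = 143.6664 km
v = sqrt(mu/r) = 7537.1755 m/s = 7.5372 km/s
strips/day = v*86400/40075 = 7.5372*86400/40075 = 16.2498
coverage/day = strips * swath = 16.2498 * 143.6664 = 2334.5547 km
revisit = 40075 / 2334.5547 = 17.1660 days

17.1660 days


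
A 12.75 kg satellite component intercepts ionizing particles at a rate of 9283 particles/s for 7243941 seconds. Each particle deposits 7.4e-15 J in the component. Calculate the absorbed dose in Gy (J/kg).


Total energy deposited = rate * time * E_per
  = 9283 * 7243941 * 7.4e-15 = 4.9761673e-04 J
Dose = E_total / mass = 4.9761673e-04 / 12.75
Dose = 3.9028763e-05 Gy

3.9029e-05 Gy


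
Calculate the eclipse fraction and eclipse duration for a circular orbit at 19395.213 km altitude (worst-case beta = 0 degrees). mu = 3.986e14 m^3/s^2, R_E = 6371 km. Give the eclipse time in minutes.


r = 25766.2130 km
T = 686.0186 min
Eclipse fraction = arcsin(R_E/r)/pi = arcsin(6371.0000/25766.2130)/pi
= arcsin(0.2472618)/pi = 0.07953077
Eclipse duration = 0.07953077 * 686.0186 = 54.5596 min

54.5596 minutes


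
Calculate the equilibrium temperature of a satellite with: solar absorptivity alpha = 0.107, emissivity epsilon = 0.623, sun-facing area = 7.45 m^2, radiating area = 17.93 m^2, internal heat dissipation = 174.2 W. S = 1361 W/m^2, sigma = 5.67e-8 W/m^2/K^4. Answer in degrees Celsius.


Numerator = alpha*S*A_sun + Q_int = 0.107*1361*7.45 + 174.2 = 1259.1212 W
Denominator = eps*sigma*A_rad = 0.623*5.67e-8*17.93 = 6.3336111e-07 W/K^4
T^4 = 1.9879988e+09 K^4
T = 211.1563 K = -61.9937 C

-61.9937 degrees Celsius


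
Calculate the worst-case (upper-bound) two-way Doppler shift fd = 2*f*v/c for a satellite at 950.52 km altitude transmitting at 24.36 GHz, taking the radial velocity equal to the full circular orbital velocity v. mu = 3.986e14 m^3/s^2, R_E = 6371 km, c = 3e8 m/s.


r = 7.32152e+06 m
v = sqrt(mu/r) = 7378.4990 m/s (worst-case radial velocity)
f = 24.36 GHz = 2.436e+10 Hz
fd = 2*f*v/c = 2*2.436e+10*7378.4990/3.0e+08
fd = 1.1982682e+06 Hz

1.1983e+06 Hz


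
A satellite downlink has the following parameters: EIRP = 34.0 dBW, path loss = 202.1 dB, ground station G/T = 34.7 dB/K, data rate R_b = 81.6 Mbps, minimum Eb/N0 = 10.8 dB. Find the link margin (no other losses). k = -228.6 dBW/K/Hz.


C/N0 = EIRP - FSPL + G/T - k = 34.0 - 202.1 + 34.7 - (-228.6)
C/N0 = 95.2000 dB-Hz
R_b = 81.6 Mbps = 8.16e+07 bps -> 10*log10(R_b) = 79.1169 dB-Hz
Eb/N0 = C/N0 - 10*log10(R_b) = 95.2000 - 79.1169 = 16.0831 dB
Margin = Eb/N0 - Eb/N0_req = 16.0831 - 10.8 = 5.2831 dB (link closes)

5.2831 dB


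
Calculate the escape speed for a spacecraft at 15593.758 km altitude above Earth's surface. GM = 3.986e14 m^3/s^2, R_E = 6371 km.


r = 6371.0 + 15593.758 = 21964.7580 km = 2.1964758e+07 m
v_esc = sqrt(2*mu/r) = sqrt(2*3.986e14 / 2.1964758e+07)
v_esc = 6024.4920 m/s = 6.0245 km/s

6.0245 km/s


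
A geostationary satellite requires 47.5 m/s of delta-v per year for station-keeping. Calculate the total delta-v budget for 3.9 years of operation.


dV = rate * years = 47.5 * 3.9
dV = 185.2500 m/s

185.2500 m/s


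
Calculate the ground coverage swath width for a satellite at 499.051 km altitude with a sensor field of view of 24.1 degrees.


FOV = 24.1 deg = 0.4206243 rad
swath = 2 * alt * tan(FOV/2) = 2 * 499.051 * tan(0.2103122)
swath = 2 * 499.051 * 0.2134688
swath = 213.0637 km

213.0637 km


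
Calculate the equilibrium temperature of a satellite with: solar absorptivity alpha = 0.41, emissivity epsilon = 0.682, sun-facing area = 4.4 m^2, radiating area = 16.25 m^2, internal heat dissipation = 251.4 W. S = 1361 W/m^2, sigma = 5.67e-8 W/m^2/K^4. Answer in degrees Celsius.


Numerator = alpha*S*A_sun + Q_int = 0.41*1361*4.4 + 251.4 = 2706.6440 W
Denominator = eps*sigma*A_rad = 0.682*5.67e-8*16.25 = 6.2837775e-07 W/K^4
T^4 = 4.3073517e+09 K^4
T = 256.1843 K = -16.9657 C

-16.9657 degrees Celsius


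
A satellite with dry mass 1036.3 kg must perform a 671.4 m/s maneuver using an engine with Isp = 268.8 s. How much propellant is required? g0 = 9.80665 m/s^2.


ve = Isp * g0 = 268.8 * 9.80665 = 2636.027520 m/s
mass ratio = exp(dv/ve) = exp(671.4/2636.027520) = 1.29007640
m_prop = m_dry * (mr - 1) = 1036.3 * (1.29007640 - 1)
m_prop = 300.6062 kg

300.6062 kg


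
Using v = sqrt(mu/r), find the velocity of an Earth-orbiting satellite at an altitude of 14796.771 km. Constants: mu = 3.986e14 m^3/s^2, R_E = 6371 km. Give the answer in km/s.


r = R_E + alt = 6371.0 + 14796.771 = 21167.7710 km = 2.1167771e+07 m
v = sqrt(mu/r) = sqrt(3.986e14 / 2.1167771e+07) = 4339.4140 m/s = 4.3394 km/s

4.3394 km/s


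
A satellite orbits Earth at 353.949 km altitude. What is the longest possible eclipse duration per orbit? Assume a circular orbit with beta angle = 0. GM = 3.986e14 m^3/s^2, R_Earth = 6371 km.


r = 6724.9490 km
T = 91.4731 min
Eclipse fraction = arcsin(R_E/r)/pi = arcsin(6371.0000/6724.9490)/pi
= arcsin(0.9473678)/pi = 0.3962676
Eclipse duration = 0.3962676 * 91.4731 = 36.2478 min

36.2478 minutes


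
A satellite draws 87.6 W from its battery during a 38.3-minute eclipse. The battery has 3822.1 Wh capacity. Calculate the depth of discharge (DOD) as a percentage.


E_used = P * t / 60 = 87.6 * 38.3 / 60 = 55.9180 Wh
DOD = E_used / E_total * 100 = 55.9180 / 3822.1 * 100
DOD = 1.4630 %

1.4630 %


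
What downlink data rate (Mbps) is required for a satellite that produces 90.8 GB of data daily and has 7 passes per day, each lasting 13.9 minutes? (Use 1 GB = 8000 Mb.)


total contact time = 7 * 13.9 * 60 = 5838.0000 s
data = 90.8 GB = 726400.0000 Mb
rate = 726400.0000 / 5838.0000 = 124.4262 Mbps

124.4262 Mbps


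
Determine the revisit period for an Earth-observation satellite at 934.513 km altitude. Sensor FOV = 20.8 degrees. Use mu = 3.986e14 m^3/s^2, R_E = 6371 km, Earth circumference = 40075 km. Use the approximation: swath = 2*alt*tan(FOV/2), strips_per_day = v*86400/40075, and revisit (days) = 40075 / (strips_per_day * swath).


swath = 2*934.513*tan(0.1815142) = 343.0305 km
v = sqrt(mu/r) = 7386.5780 m/s = 7.3866 km/s
strips/day = v*86400/40075 = 7.3866*86400/40075 = 15.9251
coverage/day = strips * swath = 15.9251 * 343.0305 = 5462.8112 km
revisit = 40075 / 5462.8112 = 7.3360 days

7.3360 days


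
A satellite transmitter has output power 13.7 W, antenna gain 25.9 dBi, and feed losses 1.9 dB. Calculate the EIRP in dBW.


Pt = 13.7 W = 11.3672 dBW
EIRP = Pt_dBW + Gt - losses = 11.3672 + 25.9 - 1.9 = 35.3672 dBW

35.3672 dBW


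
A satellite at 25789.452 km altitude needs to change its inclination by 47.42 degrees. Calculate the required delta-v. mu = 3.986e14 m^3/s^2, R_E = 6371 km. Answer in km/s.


r = 32160.4520 km = 3.2160452e+07 m
V = sqrt(mu/r) = 3520.5262 m/s
di = 47.42 deg = 0.8276351 rad
dV = 2*V*sin(di/2) = 2*3520.5262*sin(0.4138176)
dV = 2831.2605 m/s = 2.8313 km/s

2.8313 km/s


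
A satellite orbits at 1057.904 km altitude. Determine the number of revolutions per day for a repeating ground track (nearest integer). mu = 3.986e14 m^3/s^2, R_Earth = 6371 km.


r = 7.428904e+06 m
T = 2*pi*sqrt(r^3/mu) = 6372.3312 s = 106.2055 min
revs/day = 1440 / 106.2055 = 13.5586
Rounded: 14 revolutions per day

14 revolutions per day


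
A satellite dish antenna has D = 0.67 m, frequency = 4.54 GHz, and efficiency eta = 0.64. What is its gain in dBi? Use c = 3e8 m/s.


lambda = c/f = 3e8 / 4.54e+09 = 0.0660793 m
G = eta*(pi*D/lambda)^2 = 0.64*(pi*0.67/0.0660793)^2
G = 649.3794 (linear)
G = 10*log10(649.3794) = 28.1250 dBi

28.1250 dBi


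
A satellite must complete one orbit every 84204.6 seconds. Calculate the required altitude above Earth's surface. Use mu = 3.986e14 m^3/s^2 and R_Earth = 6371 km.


T = 84204.6 s
r = (mu*T^2/(4*pi^2))^(1/3) = (3.986e14 * 84204.6^2 / (4*pi^2))^(1/3)
r = 4.1522459e+07 m = 41522.4589 km
alt = r - R_E = 41522.4589 - 6371 = 35151.4589 km

35151.4589 km


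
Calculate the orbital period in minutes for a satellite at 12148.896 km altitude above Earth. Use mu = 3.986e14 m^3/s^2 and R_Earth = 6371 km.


r = 18519.8960 km = 1.8519896e+07 m
T = 2*pi*sqrt(r^3/mu) = 2*pi*sqrt(6.3520752e+21 / 3.986e14)
T = 25082.3969 s = 418.0399 min

418.0399 minutes


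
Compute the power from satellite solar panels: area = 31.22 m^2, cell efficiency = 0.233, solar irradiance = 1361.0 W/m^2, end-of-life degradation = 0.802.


P = area * eta * S * degradation
P = 31.22 * 0.233 * 1361.0 * 0.802
P = 7940.0148 W

7940.0148 W


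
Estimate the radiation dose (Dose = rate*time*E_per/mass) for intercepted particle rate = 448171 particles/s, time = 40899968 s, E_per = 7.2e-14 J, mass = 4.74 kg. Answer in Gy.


Total energy deposited = rate * time * E_per
  = 448171 * 40899968 * 7.2e-14 = 1.3198 J
Dose = E_total / mass = 1.3198 / 4.74
Dose = 0.2784331 Gy

0.2784 Gy


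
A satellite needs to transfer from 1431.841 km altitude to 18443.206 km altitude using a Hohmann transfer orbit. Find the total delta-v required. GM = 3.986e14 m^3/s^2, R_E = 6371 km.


r1 = 7802.8410 km = 7.802841e+06 m
r2 = 24814.2060 km = 2.4814206e+07 m
dv1 = sqrt(mu/r1)*(sqrt(2*r2/(r1+r2)) - 1) = 1668.9710 m/s
dv2 = sqrt(mu/r2)*(1 - sqrt(2*r1/(r1+r2))) = 1235.6319 m/s
total dv = |dv1| + |dv2| = 1668.9710 + 1235.6319 = 2904.6029 m/s = 2.9046 km/s

2.9046 km/s


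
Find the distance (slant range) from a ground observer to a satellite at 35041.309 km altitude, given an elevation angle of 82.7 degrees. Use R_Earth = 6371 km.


h = 35041.309 km, el = 82.7 deg
d = -R_E*sin(el) + sqrt((R_E*sin(el))^2 + 2*R_E*h + h^2)
d = -6371.0000*sin(1.4434) + sqrt((6371.0000*0.9918944)^2 + 2*6371.0000*35041.309 + 35041.309^2)
d = 35085.0364 km

35085.0364 km


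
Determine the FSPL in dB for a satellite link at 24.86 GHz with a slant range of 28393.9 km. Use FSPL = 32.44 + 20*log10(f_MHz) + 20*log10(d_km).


f = 24.86 GHz = 24860.0000 MHz
d = 28393.9 km
FSPL = 32.44 + 20*log10(24860.0000) + 20*log10(28393.9)
FSPL = 32.44 + 87.9100 + 89.0645
FSPL = 209.4145 dB

209.4145 dB


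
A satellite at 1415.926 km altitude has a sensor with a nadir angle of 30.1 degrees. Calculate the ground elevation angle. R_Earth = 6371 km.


r = R_E + alt = 7786.9260 km
Law of sines in the satellite / Earth-center / ground-point triangle:
  sin(nadir)/R_E = sin(90 + el)/r  =>  cos(el) = (r/R_E)*sin(nadir)
cos(el) = (7786.9260 / 6371.0000) * sin(30.1 deg) = 0.6129692
el = arccos(0.6129692) = 52.1955 deg
(Earth-central angle = 90 - nadir - el = 7.7045 deg)

52.1955 degrees


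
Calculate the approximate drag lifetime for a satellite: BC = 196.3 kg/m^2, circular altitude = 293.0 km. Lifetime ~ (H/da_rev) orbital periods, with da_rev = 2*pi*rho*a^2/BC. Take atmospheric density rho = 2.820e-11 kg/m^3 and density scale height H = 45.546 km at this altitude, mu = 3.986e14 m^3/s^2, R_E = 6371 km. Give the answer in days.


a = R_E + alt = 6664.0000 km = 6.664e+06 m
da_rev = 2*pi*rho*a^2/BC = 2*pi*2.820e-11*(6.664e+06)^2/196.3 = 40.084702 m per revolution
N = H/da_rev = 45546.0000 m / 40.084702 m = 1136.2440 revolutions
P = 2*pi*sqrt(a^3/mu) = 5413.9433 s
lifetime = N*P = 1136.2440 * 5413.9433 = 6.1515604e+06 s = 71.1986 days

71.1986 days


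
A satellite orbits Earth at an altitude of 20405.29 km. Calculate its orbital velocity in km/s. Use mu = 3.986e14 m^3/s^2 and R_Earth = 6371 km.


r = R_E + alt = 6371.0 + 20405.29 = 26776.2900 km = 2.677629e+07 m
v = sqrt(mu/r) = sqrt(3.986e14 / 2.677629e+07) = 3858.2774 m/s = 3.8583 km/s

3.8583 km/s


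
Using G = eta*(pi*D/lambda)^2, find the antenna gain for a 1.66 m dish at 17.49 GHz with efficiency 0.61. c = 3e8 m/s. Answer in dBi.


lambda = c/f = 3e8 / 1.749e+10 = 0.01715266 m
G = eta*(pi*D/lambda)^2 = 0.61*(pi*1.66/0.01715266)^2
G = 56387.5034 (linear)
G = 10*log10(56387.5034) = 47.5118 dBi

47.5118 dBi


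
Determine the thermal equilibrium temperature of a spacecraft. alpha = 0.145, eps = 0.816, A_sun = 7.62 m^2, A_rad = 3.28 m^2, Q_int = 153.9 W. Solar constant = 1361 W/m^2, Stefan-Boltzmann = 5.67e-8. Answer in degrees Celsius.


Numerator = alpha*S*A_sun + Q_int = 0.145*1361*7.62 + 153.9 = 1657.6689 W
Denominator = eps*sigma*A_rad = 0.816*5.67e-8*3.28 = 1.5175642e-07 W/K^4
T^4 = 1.0923221e+10 K^4
T = 323.2866 K = 50.1366 C

50.1366 degrees Celsius


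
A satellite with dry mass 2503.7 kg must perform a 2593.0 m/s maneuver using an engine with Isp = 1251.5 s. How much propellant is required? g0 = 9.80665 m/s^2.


ve = Isp * g0 = 1251.5 * 9.80665 = 12273.022475 m/s
mass ratio = exp(dv/ve) = exp(2593.0/12273.022475) = 1.23525373
m_prop = m_dry * (mr - 1) = 2503.7 * (1.23525373 - 1)
m_prop = 589.0048 kg

589.0048 kg


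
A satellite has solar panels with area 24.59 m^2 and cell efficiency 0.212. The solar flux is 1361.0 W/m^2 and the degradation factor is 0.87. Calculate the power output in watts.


P = area * eta * S * degradation
P = 24.59 * 0.212 * 1361.0 * 0.87
P = 6172.6516 W

6172.6516 W


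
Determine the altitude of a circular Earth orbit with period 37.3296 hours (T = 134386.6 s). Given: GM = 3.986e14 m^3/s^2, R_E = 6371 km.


T = 134386.6 s
r = (mu*T^2/(4*pi^2))^(1/3) = (3.986e14 * 134386.6^2 / (4*pi^2))^(1/3)
r = 5.6706107e+07 m = 56706.1066 km
alt = r - R_E = 56706.1066 - 6371 = 50335.1066 km

50335.1066 km


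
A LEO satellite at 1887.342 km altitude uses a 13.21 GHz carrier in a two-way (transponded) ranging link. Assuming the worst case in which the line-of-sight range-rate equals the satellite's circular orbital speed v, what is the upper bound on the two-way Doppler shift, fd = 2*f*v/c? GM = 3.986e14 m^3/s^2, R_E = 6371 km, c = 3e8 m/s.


r = 8.258342e+06 m
v = sqrt(mu/r) = 6947.3986 m/s (worst-case radial velocity)
f = 13.21 GHz = 1.321e+10 Hz
fd = 2*f*v/c = 2*1.321e+10*6947.3986/3.0e+08
fd = 611834.2343 Hz

611834.2343 Hz


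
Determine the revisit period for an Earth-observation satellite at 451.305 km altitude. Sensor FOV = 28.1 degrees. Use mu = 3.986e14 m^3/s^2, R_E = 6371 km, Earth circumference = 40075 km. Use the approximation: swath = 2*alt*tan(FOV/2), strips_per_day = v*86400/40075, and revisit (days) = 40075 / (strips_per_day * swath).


swath = 2*451.305*tan(0.2452188) = 225.8828 km
v = sqrt(mu/r) = 7643.6903 m/s = 7.6437 km/s
strips/day = v*86400/40075 = 7.6437*86400/40075 = 16.4795
coverage/day = strips * swath = 16.4795 * 225.8828 = 3722.4288 km
revisit = 40075 / 3722.4288 = 10.7658 days

10.7658 days


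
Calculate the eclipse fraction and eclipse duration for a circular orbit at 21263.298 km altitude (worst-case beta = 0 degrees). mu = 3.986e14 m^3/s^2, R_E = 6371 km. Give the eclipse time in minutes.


r = 27634.2980 km
T = 761.9608 min
Eclipse fraction = arcsin(R_E/r)/pi = arcsin(6371.0000/27634.2980)/pi
= arcsin(0.2305468)/pi = 0.07405149
Eclipse duration = 0.07405149 * 761.9608 = 56.4243 min

56.4243 minutes


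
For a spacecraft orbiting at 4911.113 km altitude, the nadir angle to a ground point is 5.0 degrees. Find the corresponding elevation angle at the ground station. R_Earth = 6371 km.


r = R_E + alt = 11282.1130 km
Law of sines in the satellite / Earth-center / ground-point triangle:
  sin(nadir)/R_E = sin(90 + el)/r  =>  cos(el) = (r/R_E)*sin(nadir)
cos(el) = (11282.1130 / 6371.0000) * sin(5.0 deg) = 0.1543401
el = arccos(0.1543401) = 81.1215 deg
(Earth-central angle = 90 - nadir - el = 3.8785 deg)

81.1215 degrees


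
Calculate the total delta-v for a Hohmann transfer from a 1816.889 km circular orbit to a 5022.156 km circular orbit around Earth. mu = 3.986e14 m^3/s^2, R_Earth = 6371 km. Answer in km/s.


r1 = 8187.8890 km = 8.187889e+06 m
r2 = 11393.1560 km = 1.1393156e+07 m
dv1 = sqrt(mu/r1)*(sqrt(2*r2/(r1+r2)) - 1) = 549.4266 m/s
dv2 = sqrt(mu/r2)*(1 - sqrt(2*r1/(r1+r2))) = 505.7314 m/s
total dv = |dv1| + |dv2| = 549.4266 + 505.7314 = 1055.1580 m/s = 1.0552 km/s

1.0552 km/s


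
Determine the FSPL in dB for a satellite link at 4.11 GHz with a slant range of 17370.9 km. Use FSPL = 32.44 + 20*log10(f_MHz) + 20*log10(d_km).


f = 4.11 GHz = 4110.0000 MHz
d = 17370.9 km
FSPL = 32.44 + 20*log10(4110.0000) + 20*log10(17370.9)
FSPL = 32.44 + 72.2768 + 84.7964
FSPL = 189.5133 dB

189.5133 dB


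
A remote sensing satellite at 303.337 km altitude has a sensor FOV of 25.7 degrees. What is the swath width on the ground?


FOV = 25.7 deg = 0.4485496 rad
swath = 2 * alt * tan(FOV/2) = 2 * 303.337 * tan(0.2242748)
swath = 2 * 303.337 * 0.2281123
swath = 138.3898 km

138.3898 km


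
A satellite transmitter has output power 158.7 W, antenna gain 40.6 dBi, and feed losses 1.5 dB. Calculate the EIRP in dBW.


Pt = 158.7 W = 22.0058 dBW
EIRP = Pt_dBW + Gt - losses = 22.0058 + 40.6 - 1.5 = 61.1058 dBW

61.1058 dBW


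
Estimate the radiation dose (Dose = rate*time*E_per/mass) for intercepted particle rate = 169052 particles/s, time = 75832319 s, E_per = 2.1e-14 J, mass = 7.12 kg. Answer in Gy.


Total energy deposited = rate * time * E_per
  = 169052 * 75832319 * 2.1e-14 = 0.2692117 J
Dose = E_total / mass = 0.2692117 / 7.12
Dose = 0.03781063 Gy

0.0378 Gy


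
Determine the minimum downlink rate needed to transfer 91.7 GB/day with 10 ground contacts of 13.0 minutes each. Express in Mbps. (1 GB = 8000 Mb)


total contact time = 10 * 13.0 * 60 = 7800.0000 s
data = 91.7 GB = 733600.0000 Mb
rate = 733600.0000 / 7800.0000 = 94.0513 Mbps

94.0513 Mbps


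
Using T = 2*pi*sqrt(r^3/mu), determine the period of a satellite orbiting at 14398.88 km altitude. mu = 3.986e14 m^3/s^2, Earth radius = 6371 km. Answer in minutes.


r = 20769.8800 km = 2.076988e+07 m
T = 2*pi*sqrt(r^3/mu) = 2*pi*sqrt(8.9598752e+21 / 3.986e14)
T = 29789.4306 s = 496.4905 min

496.4905 minutes


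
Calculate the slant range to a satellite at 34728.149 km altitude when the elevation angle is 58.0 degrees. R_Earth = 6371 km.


h = 34728.149 km, el = 58.0 deg
d = -R_E*sin(el) + sqrt((R_E*sin(el))^2 + 2*R_E*h + h^2)
d = -6371.0000*sin(1.0123) + sqrt((6371.0000*0.8480481)^2 + 2*6371.0000*34728.149 + 34728.149^2)
d = 35557.3333 km

35557.3333 km


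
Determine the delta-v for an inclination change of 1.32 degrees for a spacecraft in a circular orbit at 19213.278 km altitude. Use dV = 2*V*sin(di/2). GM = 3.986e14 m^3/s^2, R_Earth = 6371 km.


r = 25584.2780 km = 2.5584278e+07 m
V = sqrt(mu/r) = 3947.1358 m/s
di = 1.32 deg = 0.02303835 rad
dV = 2*V*sin(di/2) = 2*3947.1358*sin(0.01151917)
dV = 90.9335 m/s = 0.09093347 km/s

0.0909 km/s


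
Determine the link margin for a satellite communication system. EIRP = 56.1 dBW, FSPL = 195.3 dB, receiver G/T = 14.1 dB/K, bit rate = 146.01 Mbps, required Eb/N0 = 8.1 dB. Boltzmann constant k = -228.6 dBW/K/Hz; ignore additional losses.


C/N0 = EIRP - FSPL + G/T - k = 56.1 - 195.3 + 14.1 - (-228.6)
C/N0 = 103.5000 dB-Hz
R_b = 146.01 Mbps = 1.4601e+08 bps -> 10*log10(R_b) = 81.6438 dB-Hz
Eb/N0 = C/N0 - 10*log10(R_b) = 103.5000 - 81.6438 = 21.8562 dB
Margin = Eb/N0 - Eb/N0_req = 21.8562 - 8.1 = 13.7562 dB (link closes)

13.7562 dB


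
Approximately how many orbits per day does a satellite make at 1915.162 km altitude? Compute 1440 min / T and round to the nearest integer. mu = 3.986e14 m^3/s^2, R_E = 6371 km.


r = 8.286162e+06 m
T = 2*pi*sqrt(r^3/mu) = 7506.5668 s = 125.1094 min
revs/day = 1440 / 125.1094 = 11.5099
Rounded: 12 revolutions per day

12 revolutions per day


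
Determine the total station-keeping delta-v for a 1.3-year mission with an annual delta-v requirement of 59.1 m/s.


dV = rate * years = 59.1 * 1.3
dV = 76.8300 m/s

76.8300 m/s


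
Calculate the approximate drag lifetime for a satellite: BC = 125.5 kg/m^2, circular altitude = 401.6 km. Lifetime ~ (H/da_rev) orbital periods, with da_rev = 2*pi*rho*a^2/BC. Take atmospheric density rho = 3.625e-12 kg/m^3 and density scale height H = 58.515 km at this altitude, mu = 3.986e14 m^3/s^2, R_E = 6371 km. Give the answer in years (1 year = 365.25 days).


a = R_E + alt = 6772.6000 km = 6.7726e+06 m
da_rev = 2*pi*rho*a^2/BC = 2*pi*3.625e-12*(6.7726e+06)^2/125.5 = 8.324440 m per revolution
N = H/da_rev = 58515.0000 m / 8.324440 m = 7029.3020 revolutions
P = 2*pi*sqrt(a^3/mu) = 5546.8237 s
lifetime = N*P = 7029.3020 * 5546.8237 = 3.8990299e+07 s = 451.2766 days
years = 451.2766 / 365.25 = 1.2355 years

1.2355 years


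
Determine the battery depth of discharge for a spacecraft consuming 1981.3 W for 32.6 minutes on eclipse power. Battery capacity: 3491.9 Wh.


E_used = P * t / 60 = 1981.3 * 32.6 / 60 = 1076.5063 Wh
DOD = E_used / E_total * 100 = 1076.5063 / 3491.9 * 100
DOD = 30.8287 %

30.8287 %


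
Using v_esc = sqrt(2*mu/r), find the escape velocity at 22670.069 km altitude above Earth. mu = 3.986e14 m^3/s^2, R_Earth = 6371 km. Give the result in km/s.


r = 6371.0 + 22670.069 = 29041.0690 km = 2.9041069e+07 m
v_esc = sqrt(2*mu/r) = sqrt(2*3.986e14 / 2.9041069e+07)
v_esc = 5239.3492 m/s = 5.2393 km/s

5.2393 km/s


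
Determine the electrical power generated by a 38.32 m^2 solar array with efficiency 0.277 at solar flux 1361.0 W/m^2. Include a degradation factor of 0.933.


P = area * eta * S * degradation
P = 38.32 * 0.277 * 1361.0 * 0.933
P = 13478.6079 W

13478.6079 W


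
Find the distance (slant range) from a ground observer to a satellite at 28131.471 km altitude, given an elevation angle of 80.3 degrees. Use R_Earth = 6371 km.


h = 28131.471 km, el = 80.3 deg
d = -R_E*sin(el) + sqrt((R_E*sin(el))^2 + 2*R_E*h + h^2)
d = -6371.0000*sin(1.4015) + sqrt((6371.0000*0.9857035)^2 + 2*6371.0000*28131.471 + 28131.471^2)
d = 28205.8516 km

28205.8516 km


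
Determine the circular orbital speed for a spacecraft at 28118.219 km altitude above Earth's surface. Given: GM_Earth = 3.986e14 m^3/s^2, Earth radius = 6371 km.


r = R_E + alt = 6371.0 + 28118.219 = 34489.2190 km = 3.4489219e+07 m
v = sqrt(mu/r) = sqrt(3.986e14 / 3.4489219e+07) = 3399.5933 m/s = 3.3996 km/s

3.3996 km/s


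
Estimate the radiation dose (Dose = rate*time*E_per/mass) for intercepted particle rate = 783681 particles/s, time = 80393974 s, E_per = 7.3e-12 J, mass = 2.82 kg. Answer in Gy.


Total energy deposited = rate * time * E_per
  = 783681 * 80393974 * 7.3e-12 = 459.9236 J
Dose = E_total / mass = 459.9236 / 2.82
Dose = 163.0935 Gy

163.0935 Gy


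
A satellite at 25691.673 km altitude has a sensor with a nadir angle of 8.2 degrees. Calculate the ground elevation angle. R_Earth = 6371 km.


r = R_E + alt = 32062.6730 km
Law of sines in the satellite / Earth-center / ground-point triangle:
  sin(nadir)/R_E = sin(90 + el)/r  =>  cos(el) = (r/R_E)*sin(nadir)
cos(el) = (32062.6730 / 6371.0000) * sin(8.2 deg) = 0.7177939
el = arccos(0.7177939) = 44.1274 deg
(Earth-central angle = 90 - nadir - el = 37.6726 deg)

44.1274 degrees


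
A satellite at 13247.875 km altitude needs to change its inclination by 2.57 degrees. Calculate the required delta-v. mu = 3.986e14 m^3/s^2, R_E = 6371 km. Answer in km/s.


r = 19618.8750 km = 1.9618875e+07 m
V = sqrt(mu/r) = 4507.4570 m/s
di = 2.57 deg = 0.04485496 rad
dV = 2*V*sin(di/2) = 2*4507.4570*sin(0.02242748)
dV = 202.1649 m/s = 0.2021649 km/s

0.2022 km/s


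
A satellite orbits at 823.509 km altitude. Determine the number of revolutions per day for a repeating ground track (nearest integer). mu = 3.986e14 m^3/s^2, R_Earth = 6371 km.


r = 7.194509e+06 m
T = 2*pi*sqrt(r^3/mu) = 6073.1354 s = 101.2189 min
revs/day = 1440 / 101.2189 = 14.2266
Rounded: 14 revolutions per day

14 revolutions per day


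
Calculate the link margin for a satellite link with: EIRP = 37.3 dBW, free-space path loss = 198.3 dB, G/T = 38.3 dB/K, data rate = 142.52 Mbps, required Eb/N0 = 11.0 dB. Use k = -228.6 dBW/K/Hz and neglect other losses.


C/N0 = EIRP - FSPL + G/T - k = 37.3 - 198.3 + 38.3 - (-228.6)
C/N0 = 105.9000 dB-Hz
R_b = 142.52 Mbps = 1.4252e+08 bps -> 10*log10(R_b) = 81.5388 dB-Hz
Eb/N0 = C/N0 - 10*log10(R_b) = 105.9000 - 81.5388 = 24.3612 dB
Margin = Eb/N0 - Eb/N0_req = 24.3612 - 11.0 = 13.3612 dB (link closes)

13.3612 dB


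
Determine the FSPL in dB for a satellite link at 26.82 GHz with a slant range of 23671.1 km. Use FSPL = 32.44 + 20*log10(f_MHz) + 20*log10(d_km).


f = 26.82 GHz = 26820.0000 MHz
d = 23671.1 km
FSPL = 32.44 + 20*log10(26820.0000) + 20*log10(23671.1)
FSPL = 32.44 + 88.5692 + 87.4844
FSPL = 208.4935 dB

208.4935 dB


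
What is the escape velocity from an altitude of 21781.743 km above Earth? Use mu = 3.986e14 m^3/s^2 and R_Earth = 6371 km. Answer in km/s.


r = 6371.0 + 21781.743 = 28152.7430 km = 2.8152743e+07 m
v_esc = sqrt(2*mu/r) = sqrt(2*3.986e14 / 2.8152743e+07)
v_esc = 5321.3679 m/s = 5.3214 km/s

5.3214 km/s


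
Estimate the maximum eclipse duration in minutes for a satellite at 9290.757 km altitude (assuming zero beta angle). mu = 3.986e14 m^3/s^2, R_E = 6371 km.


r = 15661.7570 km
T = 325.1028 min
Eclipse fraction = arcsin(R_E/r)/pi = arcsin(6371.0000/15661.7570)/pi
= arcsin(0.4067871)/pi = 0.1333509
Eclipse duration = 0.1333509 * 325.1028 = 43.3527 min

43.3527 minutes


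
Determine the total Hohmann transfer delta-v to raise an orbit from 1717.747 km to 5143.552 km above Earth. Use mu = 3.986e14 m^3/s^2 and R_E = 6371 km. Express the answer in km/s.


r1 = 8088.7470 km = 8.088747e+06 m
r2 = 11514.5520 km = 1.1514552e+07 m
dv1 = sqrt(mu/r1)*(sqrt(2*r2/(r1+r2)) - 1) = 588.6980 m/s
dv2 = sqrt(mu/r2)*(1 - sqrt(2*r1/(r1+r2))) = 538.7690 m/s
total dv = |dv1| + |dv2| = 588.6980 + 538.7690 = 1127.4670 m/s = 1.1275 km/s

1.1275 km/s


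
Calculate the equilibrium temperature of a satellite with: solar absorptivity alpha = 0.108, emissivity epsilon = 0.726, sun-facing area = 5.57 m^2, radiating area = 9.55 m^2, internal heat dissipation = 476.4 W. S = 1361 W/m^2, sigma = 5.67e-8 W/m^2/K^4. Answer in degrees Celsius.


Numerator = alpha*S*A_sun + Q_int = 0.108*1361*5.57 + 476.4 = 1295.1232 W
Denominator = eps*sigma*A_rad = 0.726*5.67e-8*9.55 = 3.9311811e-07 W/K^4
T^4 = 3.2944887e+09 K^4
T = 239.5780 K = -33.5720 C

-33.5720 degrees Celsius


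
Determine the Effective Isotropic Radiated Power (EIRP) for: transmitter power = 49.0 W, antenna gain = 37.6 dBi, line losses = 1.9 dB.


Pt = 49.0 W = 16.9020 dBW
EIRP = Pt_dBW + Gt - losses = 16.9020 + 37.6 - 1.9 = 52.6020 dBW

52.6020 dBW


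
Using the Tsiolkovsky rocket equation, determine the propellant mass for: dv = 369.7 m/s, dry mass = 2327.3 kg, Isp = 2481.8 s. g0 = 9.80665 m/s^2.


ve = Isp * g0 = 2481.8 * 9.80665 = 24338.143970 m/s
mass ratio = exp(dv/ve) = exp(369.7/24338.143970) = 1.01530610
m_prop = m_dry * (mr - 1) = 2327.3 * (1.01530610 - 1)
m_prop = 35.6219 kg

35.6219 kg
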